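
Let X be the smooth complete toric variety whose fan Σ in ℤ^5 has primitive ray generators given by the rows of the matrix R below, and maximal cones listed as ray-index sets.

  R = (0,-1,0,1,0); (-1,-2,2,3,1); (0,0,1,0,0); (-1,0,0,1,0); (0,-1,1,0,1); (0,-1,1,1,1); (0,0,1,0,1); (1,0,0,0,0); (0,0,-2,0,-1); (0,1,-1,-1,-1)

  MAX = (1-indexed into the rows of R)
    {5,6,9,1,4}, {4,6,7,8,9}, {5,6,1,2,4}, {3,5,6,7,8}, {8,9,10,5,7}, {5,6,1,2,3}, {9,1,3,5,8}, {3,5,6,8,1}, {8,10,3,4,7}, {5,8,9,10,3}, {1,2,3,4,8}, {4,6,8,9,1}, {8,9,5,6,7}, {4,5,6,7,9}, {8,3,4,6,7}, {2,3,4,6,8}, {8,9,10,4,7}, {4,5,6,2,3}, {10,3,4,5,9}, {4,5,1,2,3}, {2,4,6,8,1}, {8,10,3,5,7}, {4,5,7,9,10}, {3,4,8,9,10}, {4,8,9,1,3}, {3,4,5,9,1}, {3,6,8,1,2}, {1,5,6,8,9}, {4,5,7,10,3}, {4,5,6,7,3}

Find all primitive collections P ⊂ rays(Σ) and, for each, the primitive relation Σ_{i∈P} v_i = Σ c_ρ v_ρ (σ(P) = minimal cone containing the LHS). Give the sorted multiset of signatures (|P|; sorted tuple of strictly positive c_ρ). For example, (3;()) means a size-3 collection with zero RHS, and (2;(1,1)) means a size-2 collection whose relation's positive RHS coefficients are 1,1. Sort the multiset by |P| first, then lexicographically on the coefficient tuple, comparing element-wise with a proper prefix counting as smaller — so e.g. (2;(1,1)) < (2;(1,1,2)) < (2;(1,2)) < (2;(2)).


|primitive collections| = 11. Relations:

  {6,10}:  v_{6} + v_{10} = 0  ⟹  sig = (2;())
  {1,7}:  v_{1} + v_{7} = v_{6}  ⟹  sig = (2;(1))
  {1,10}:  v_{1} + v_{10} = v_{3} + v_{9}  ⟹  sig = (2;(1,1))
  {2,10}:  v_{2} + v_{10} = v_{1} + v_{3} + v_{4}  ⟹  sig = (2;(1,1,1))
  {2,7}:  v_{2} + v_{7} = v_{3} + v_{4} + 2·v_{6}  ⟹  sig = (2;(1,1,2))
  {2,9}:  v_{2} + v_{9} = 2·v_{1} + v_{4}  ⟹  sig = (2;(1,2))
  {3,7,9}:  v_{3} + v_{7} + v_{9} = 0  ⟹  sig = (3;())
  {3,6,9}:  v_{3} + v_{6} + v_{9} = v_{1}  ⟹  sig = (3;(1))
  {4,5,8}:  v_{4} + v_{5} + v_{8} = v_{6}  ⟹  sig = (3;(1))
  {2,5,8}:  v_{2} + v_{5} + v_{8} = v_{1} + v_{3} + 2·v_{6}  ⟹  sig = (3;(1,1,2))
  {1,3,4,6}:  v_{1} + v_{3} + v_{4} + v_{6} = v_{2}  ⟹  sig = (4;(1))

Hence PRS(X_Σ) =
[(2;()), (2;(1)), (2;(1,1)), (2;(1,1,1)), (2;(1,1,2)), (2;(1,2)), (3;()), (3;(1)), (3;(1)), (3;(1,1,2)), (4;(1))]


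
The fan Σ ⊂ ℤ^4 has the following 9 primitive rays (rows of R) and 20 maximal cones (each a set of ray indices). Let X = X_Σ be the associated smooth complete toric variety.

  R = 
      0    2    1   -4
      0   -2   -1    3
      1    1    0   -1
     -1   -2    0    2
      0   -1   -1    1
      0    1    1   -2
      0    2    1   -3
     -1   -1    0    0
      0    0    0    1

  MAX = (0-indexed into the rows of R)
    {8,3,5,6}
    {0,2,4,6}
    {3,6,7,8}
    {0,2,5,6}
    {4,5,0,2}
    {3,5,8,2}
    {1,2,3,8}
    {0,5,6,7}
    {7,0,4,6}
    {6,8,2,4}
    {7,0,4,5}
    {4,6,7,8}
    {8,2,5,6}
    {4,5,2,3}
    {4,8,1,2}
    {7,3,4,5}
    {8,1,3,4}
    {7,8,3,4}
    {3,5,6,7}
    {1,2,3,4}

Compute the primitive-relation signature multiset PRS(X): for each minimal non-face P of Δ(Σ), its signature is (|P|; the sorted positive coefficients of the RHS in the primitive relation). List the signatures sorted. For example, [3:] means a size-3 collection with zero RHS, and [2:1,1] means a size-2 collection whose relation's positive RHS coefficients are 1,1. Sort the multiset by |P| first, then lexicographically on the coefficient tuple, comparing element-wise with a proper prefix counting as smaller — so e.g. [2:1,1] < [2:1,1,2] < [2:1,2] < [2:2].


13 collections generate NE(X_Σ); each relation:

  P={1,6}:  v_{1} + v_{6} = 0  so sig = [2:]
  P={0,8}:  v_{0} + v_{8} = v_{6}  so sig = [2:1]
  P={0,1}:  v_{0} + v_{1} = v_{4} + v_{5}  so sig = [2:1,1]
  P={0,3}:  v_{0} + v_{3} = v_{5} + v_{7}  so sig = [2:1,1]
  P={1,5}:  v_{1} + v_{5} = v_{2} + v_{3}  so sig = [2:1,1]
  P={1,7}:  v_{1} + v_{7} = v_{3} + v_{4}  so sig = [2:1,1]
  P={2,7}:  v_{2} + v_{7} = v_{4} + v_{5}  so sig = [2:1,1]
  P={4,5,8}:  v_{4} + v_{5} + v_{8} = 0  so sig = [3:]
  P={2,3,6}:  v_{2} + v_{3} + v_{6} = v_{5}  so sig = [3:1]
  P={3,4,6}:  v_{3} + v_{4} + v_{6} = v_{7}  so sig = [3:1]
  P={4,5,6}:  v_{4} + v_{5} + v_{6} = v_{0}  so sig = [3:1]
  P={5,7,8}:  v_{5} + v_{7} + v_{8} = v_{3} + v_{6}  so sig = [3:1,1]
  P={2,3,4,8}:  v_{2} + v_{3} + v_{4} + v_{8} = v_{1}  so sig = [4:1]

Sorted signature multiset PRS(X):
{ [2:],  [2:1],  [2:1,1] ×5,  [3:],  [3:1] ×3,  [3:1,1],  [4:1] }


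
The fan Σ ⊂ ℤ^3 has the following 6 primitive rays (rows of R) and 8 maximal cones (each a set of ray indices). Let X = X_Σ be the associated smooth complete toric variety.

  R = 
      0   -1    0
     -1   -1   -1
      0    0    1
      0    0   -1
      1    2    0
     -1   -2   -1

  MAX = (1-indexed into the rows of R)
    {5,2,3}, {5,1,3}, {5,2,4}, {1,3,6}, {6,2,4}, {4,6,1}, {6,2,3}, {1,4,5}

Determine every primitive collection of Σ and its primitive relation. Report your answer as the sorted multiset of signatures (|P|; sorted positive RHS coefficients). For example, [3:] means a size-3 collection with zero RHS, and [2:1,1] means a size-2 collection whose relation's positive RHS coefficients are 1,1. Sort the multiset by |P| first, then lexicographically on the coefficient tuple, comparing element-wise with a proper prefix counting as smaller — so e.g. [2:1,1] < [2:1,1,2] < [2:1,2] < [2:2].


Minimal non-faces — 3 found among 6 rays, 8 max cones:

  P={3,4}:  v_{3} + v_{4} = 0  →  sig = [2:]
  P={1,2}:  v_{1} + v_{2} = v_{6}  →  sig = [2:1]
  P={5,6}:  v_{5} + v_{6} = v_{4}  →  sig = [2:1]

Hence PRS(X_Σ) =
    |P|=2: 3 collections, coeffs (), (1), (1)


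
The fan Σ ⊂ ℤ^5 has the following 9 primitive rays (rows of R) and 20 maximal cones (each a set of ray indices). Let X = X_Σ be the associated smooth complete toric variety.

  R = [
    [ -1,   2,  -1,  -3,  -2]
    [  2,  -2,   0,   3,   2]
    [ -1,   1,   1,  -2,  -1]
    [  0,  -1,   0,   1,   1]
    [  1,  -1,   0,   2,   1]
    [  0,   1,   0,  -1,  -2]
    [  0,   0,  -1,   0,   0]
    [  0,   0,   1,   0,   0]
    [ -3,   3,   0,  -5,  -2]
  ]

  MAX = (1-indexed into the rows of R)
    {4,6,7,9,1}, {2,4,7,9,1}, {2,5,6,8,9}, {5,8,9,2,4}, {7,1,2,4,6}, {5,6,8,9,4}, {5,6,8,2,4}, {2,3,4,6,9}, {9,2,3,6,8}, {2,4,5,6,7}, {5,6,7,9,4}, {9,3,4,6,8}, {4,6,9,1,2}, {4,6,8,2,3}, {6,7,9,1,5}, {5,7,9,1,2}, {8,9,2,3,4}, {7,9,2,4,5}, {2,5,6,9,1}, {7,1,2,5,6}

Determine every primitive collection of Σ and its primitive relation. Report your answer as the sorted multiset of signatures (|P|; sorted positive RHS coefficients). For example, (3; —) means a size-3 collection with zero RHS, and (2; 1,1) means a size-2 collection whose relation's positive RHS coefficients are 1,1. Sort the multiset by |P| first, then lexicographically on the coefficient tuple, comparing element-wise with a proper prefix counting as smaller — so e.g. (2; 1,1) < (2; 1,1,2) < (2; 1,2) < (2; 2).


|primitive collections| = 9. Relations:

  P={7,8}:  v_{7} + v_{8} = 0 — sig = (2; —)
  P={3,5}:  v_{3} + v_{5} = v_{8} — sig = (2; 1)
  P={1,8}:  v_{1} + v_{8} = v_{2} + v_{6} + v_{9} — sig = (2; 1,1,1)
  P={3,7}:  v_{3} + v_{7} = v_{2} + v_{4} + v_{6} + v_{9} — sig = (2; 1,1,1,1)
  P={1,3}:  v_{1} + v_{3} = 2·v_{2} + v_{4} + 2·v_{6} + 2·v_{9} — sig = (2; 1,2,2,2)
  P={1,4,5}:  v_{1} + v_{4} + v_{5} = v_{7} — sig = (3; 1)
  P={2,6,7,9}:  v_{2} + v_{6} + v_{7} + v_{9} = v_{1} — sig = (4; 1)
  P={2,4,5,6,9}:  v_{2} + v_{4} + v_{5} + v_{6} + v_{9} = 0 — sig = (5; —)
  P={2,4,6,8,9}:  v_{2} + v_{4} + v_{6} + v_{8} + v_{9} = v_{3} — sig = (5; 1)

Hence PRS(X_Σ) =
    |P|=2: 5 collections, coeffs (), (1), (1,1,1), (1,1,1,1), (1,2,2,2)
    |P|=3: 1 collection, coeffs (1)
    |P|=4: 1 collection, coeffs (1)
    |P|=5: 2 collections, coeffs (), (1)


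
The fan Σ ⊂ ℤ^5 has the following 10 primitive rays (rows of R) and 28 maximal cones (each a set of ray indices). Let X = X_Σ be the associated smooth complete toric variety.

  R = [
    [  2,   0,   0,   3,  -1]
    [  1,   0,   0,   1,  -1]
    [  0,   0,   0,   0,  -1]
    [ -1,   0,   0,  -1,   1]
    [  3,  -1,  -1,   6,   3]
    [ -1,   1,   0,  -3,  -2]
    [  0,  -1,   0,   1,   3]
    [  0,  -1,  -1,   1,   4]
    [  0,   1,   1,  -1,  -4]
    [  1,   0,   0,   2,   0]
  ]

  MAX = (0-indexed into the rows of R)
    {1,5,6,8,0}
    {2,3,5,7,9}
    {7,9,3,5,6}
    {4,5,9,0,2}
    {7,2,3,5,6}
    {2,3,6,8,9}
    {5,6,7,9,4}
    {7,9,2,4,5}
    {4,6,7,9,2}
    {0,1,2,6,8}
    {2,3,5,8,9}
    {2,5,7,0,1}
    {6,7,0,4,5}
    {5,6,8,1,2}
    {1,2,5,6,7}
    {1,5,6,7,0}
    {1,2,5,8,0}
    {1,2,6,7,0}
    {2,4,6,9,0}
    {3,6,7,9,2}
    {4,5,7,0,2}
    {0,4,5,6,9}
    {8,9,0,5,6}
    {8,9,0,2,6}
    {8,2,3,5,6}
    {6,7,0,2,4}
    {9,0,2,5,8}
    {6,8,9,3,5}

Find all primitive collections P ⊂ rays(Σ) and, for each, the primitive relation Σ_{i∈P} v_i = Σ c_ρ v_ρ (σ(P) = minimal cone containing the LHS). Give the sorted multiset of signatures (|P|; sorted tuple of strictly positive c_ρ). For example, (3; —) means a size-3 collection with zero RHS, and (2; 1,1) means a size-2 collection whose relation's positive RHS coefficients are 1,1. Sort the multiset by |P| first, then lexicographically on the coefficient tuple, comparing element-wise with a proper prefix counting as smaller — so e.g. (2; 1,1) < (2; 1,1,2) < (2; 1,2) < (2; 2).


Primitive collections (11):

  {1,3}:  v_{1} + v_{3} = 0  so sig = (2; —)
  {7,8}:  v_{7} + v_{8} = 0  so sig = (2; —)
  {0,3}:  v_{0} + v_{3} = v_{9}  so sig = (2; 1)
  {1,9}:  v_{1} + v_{9} = v_{0}  so sig = (2; 1)
  {4,8}:  v_{4} + v_{8} = v_{0} + v_{9}  so sig = (2; 1,1)
  {1,4}:  v_{1} + v_{4} = 2·v_{0} + v_{7}  so sig = (2; 1,2)
  {3,4}:  v_{3} + v_{4} = v_{7} + 2·v_{9}  so sig = (2; 1,2)
  {0,7,9}:  v_{0} + v_{7} + v_{9} = v_{4}  so sig = (3; 1)
  {2,5,6,9}:  v_{2} + v_{5} + v_{6} + v_{9} = 0  so sig = (4; —)
  {0,2,5,6}:  v_{0} + v_{2} + v_{5} + v_{6} = v_{1}  so sig = (4; 1)
  {2,4,5,6}:  v_{2} + v_{4} + v_{5} + v_{6} = v_{0} + v_{7}  so sig = (4; 1,1)

so the primitive-relation signature multiset is
{ (2; —) ×2,  (2; 1) ×2,  (2; 1,1),  (2; 1,2) ×2,  (3; 1),  (4; —),  (4; 1),  (4; 1,1) }


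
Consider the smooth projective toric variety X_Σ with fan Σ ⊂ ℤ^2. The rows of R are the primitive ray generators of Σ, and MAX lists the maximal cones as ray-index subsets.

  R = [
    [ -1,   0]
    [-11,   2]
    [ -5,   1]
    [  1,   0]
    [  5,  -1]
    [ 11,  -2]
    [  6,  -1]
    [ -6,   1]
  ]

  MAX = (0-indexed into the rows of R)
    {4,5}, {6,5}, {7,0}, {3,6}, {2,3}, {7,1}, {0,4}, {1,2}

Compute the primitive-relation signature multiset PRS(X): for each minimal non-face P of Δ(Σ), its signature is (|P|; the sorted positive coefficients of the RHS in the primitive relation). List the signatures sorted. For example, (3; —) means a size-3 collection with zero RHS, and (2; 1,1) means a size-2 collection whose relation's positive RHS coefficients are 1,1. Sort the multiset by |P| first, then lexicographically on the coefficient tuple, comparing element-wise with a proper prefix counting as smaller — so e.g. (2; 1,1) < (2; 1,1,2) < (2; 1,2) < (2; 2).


Σ has 20 primitive collections:

  • {0,3}:  v_{0} + v_{3} = 0 ; sig = (2; —)
  • {1,5}:  v_{1} + v_{5} = 0 ; sig = (2; —)
  • {2,4}:  v_{2} + v_{4} = 0 ; sig = (2; —)
  • {6,7}:  v_{6} + v_{7} = 0 ; sig = (2; —)
  • {0,2}:  v_{0} + v_{2} = v_{7} ; sig = (2; 1)
  • {0,6}:  v_{0} + v_{6} = v_{4} ; sig = (2; 1)
  • {1,4}:  v_{1} + v_{4} = v_{7} ; sig = (2; 1)
  • {1,6}:  v_{1} + v_{6} = v_{2} ; sig = (2; 1)
  • {2,5}:  v_{2} + v_{5} = v_{6} ; sig = (2; 1)
  • {2,6}:  v_{2} + v_{6} = v_{3} ; sig = (2; 1)
  • {2,7}:  v_{2} + v_{7} = v_{1} ; sig = (2; 1)
  • {3,4}:  v_{3} + v_{4} = v_{6} ; sig = (2; 1)
  • {3,7}:  v_{3} + v_{7} = v_{2} ; sig = (2; 1)
  • {4,6}:  v_{4} + v_{6} = v_{5} ; sig = (2; 1)
  • {4,7}:  v_{4} + v_{7} = v_{0} ; sig = (2; 1)
  • {5,7}:  v_{5} + v_{7} = v_{4} ; sig = (2; 1)
  • {0,1}:  v_{0} + v_{1} = 2·v_{7} ; sig = (2; 2)
  • {0,5}:  v_{0} + v_{5} = 2·v_{4} ; sig = (2; 2)
  • {1,3}:  v_{1} + v_{3} = 2·v_{2} ; sig = (2; 2)
  • {3,5}:  v_{3} + v_{5} = 2·v_{6} ; sig = (2; 2)

so the primitive-relation signature multiset is
[(2; —), (2; —), (2; —), (2; —), (2; 1), (2; 1), (2; 1), (2; 1), (2; 1), (2; 1), (2; 1), (2; 1), (2; 1), (2; 1), (2; 1), (2; 1), (2; 2), (2; 2), (2; 2), (2; 2)]


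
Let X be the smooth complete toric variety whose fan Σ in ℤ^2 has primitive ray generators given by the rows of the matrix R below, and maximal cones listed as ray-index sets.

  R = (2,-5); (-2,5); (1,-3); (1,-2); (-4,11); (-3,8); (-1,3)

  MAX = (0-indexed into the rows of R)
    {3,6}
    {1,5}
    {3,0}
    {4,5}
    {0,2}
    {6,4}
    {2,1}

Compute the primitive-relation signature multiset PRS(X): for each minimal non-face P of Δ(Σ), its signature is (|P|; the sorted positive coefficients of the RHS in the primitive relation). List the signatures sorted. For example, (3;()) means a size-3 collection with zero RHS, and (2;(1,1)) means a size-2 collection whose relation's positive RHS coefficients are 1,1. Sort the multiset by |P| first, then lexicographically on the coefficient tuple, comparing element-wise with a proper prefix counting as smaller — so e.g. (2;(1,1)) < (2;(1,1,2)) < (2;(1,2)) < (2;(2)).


Δ(Σ) — 7 vertices, 14 min non-faces:

  {0,1}:  v_{0} + v_{1} = 0  so sig = (2;())
  {2,6}:  v_{2} + v_{6} = 0  so sig = (2;())
  {0,5}:  v_{0} + v_{5} = v_{6}  so sig = (2;(1))
  {0,6}:  v_{0} + v_{6} = v_{3}  so sig = (2;(1))
  {1,3}:  v_{1} + v_{3} = v_{6}  so sig = (2;(1))
  {1,6}:  v_{1} + v_{6} = v_{5}  so sig = (2;(1))
  {2,3}:  v_{2} + v_{3} = v_{0}  so sig = (2;(1))
  {2,4}:  v_{2} + v_{4} = v_{5}  so sig = (2;(1))
  {2,5}:  v_{2} + v_{5} = v_{1}  so sig = (2;(1))
  {5,6}:  v_{5} + v_{6} = v_{4}  so sig = (2;(1))
  {0,4}:  v_{0} + v_{4} = 2·v_{6}  so sig = (2;(2))
  {1,4}:  v_{1} + v_{4} = 2·v_{5}  so sig = (2;(2))
  {3,5}:  v_{3} + v_{5} = 2·v_{6}  so sig = (2;(2))
  {3,4}:  v_{3} + v_{4} = 3·v_{6}  so sig = (2;(3))

Sorted signature multiset PRS(X):
[(2;()), (2;()), (2;(1)), (2;(1)), (2;(1)), (2;(1)), (2;(1)), (2;(1)), (2;(1)), (2;(1)), (2;(2)), (2;(2)), (2;(2)), (2;(3))]


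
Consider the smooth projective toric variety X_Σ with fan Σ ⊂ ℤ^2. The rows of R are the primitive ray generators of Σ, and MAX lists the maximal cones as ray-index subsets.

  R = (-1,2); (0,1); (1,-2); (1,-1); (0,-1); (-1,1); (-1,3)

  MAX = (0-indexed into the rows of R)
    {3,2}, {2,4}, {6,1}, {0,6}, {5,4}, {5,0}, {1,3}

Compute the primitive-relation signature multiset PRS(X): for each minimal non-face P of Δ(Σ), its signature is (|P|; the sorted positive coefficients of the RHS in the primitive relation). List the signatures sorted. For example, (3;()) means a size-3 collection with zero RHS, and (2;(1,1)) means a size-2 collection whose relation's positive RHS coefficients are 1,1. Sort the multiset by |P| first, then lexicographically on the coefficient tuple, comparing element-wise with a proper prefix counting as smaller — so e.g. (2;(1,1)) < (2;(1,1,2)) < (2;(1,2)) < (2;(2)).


14 collections generate NE(X_Σ); each relation:

  • {0,2}:  v_{0} + v_{2} = 0 — sig = (2;())
  • {1,4}:  v_{1} + v_{4} = 0 — sig = (2;())
  • {3,5}:  v_{3} + v_{5} = 0 — sig = (2;())
  • {0,1}:  v_{0} + v_{1} = v_{6} — sig = (2;(1))
  • {0,3}:  v_{0} + v_{3} = v_{1} — sig = (2;(1))
  • {0,4}:  v_{0} + v_{4} = v_{5} — sig = (2;(1))
  • {1,2}:  v_{1} + v_{2} = v_{3} — sig = (2;(1))
  • {1,5}:  v_{1} + v_{5} = v_{0} — sig = (2;(1))
  • {2,5}:  v_{2} + v_{5} = v_{4} — sig = (2;(1))
  • {2,6}:  v_{2} + v_{6} = v_{1} — sig = (2;(1))
  • {3,4}:  v_{3} + v_{4} = v_{2} — sig = (2;(1))
  • {4,6}:  v_{4} + v_{6} = v_{0} — sig = (2;(1))
  • {3,6}:  v_{3} + v_{6} = 2·v_{1} — sig = (2;(2))
  • {5,6}:  v_{5} + v_{6} = 2·v_{0} — sig = (2;(2))

Sorted signature multiset PRS(X):
    (2;())
    (2;())
    (2;())
    (2;(1))
    (2;(1))
    (2;(1))
    (2;(1))
    (2;(1))
    (2;(1))
    (2;(1))
    (2;(1))
    (2;(1))
    (2;(2))
    (2;(2))


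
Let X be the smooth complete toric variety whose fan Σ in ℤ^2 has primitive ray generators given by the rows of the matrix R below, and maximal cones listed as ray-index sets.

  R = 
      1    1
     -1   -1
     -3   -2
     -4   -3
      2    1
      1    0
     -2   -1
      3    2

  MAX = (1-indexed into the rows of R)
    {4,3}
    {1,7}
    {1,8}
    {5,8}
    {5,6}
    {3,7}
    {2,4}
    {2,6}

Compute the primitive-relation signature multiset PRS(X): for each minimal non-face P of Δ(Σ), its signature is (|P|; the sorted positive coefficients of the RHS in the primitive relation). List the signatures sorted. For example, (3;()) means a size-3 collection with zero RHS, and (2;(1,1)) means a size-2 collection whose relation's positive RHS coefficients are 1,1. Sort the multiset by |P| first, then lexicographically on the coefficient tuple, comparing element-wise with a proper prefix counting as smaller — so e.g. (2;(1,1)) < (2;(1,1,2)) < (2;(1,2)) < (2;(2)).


The 20 primitive collections of Σ (r=8, n=2):

  {1,2}:  v_{1} + v_{2} = 0 ; sig = (2;())
  {3,8}:  v_{3} + v_{8} = 0 ; sig = (2;())
  {5,7}:  v_{5} + v_{7} = 0 ; sig = (2;())
  {1,3}:  v_{1} + v_{3} = v_{7} ; sig = (2;(1))
  {1,4}:  v_{1} + v_{4} = v_{3} ; sig = (2;(1))
  {1,5}:  v_{1} + v_{5} = v_{8} ; sig = (2;(1))
  {1,6}:  v_{1} + v_{6} = v_{5} ; sig = (2;(1))
  {2,3}:  v_{2} + v_{3} = v_{4} ; sig = (2;(1))
  {2,5}:  v_{2} + v_{5} = v_{6} ; sig = (2;(1))
  {2,7}:  v_{2} + v_{7} = v_{3} ; sig = (2;(1))
  {2,8}:  v_{2} + v_{8} = v_{5} ; sig = (2;(1))
  {3,5}:  v_{3} + v_{5} = v_{2} ; sig = (2;(1))
  {4,8}:  v_{4} + v_{8} = v_{2} ; sig = (2;(1))
  {6,7}:  v_{6} + v_{7} = v_{2} ; sig = (2;(1))
  {7,8}:  v_{7} + v_{8} = v_{1} ; sig = (2;(1))
  {3,6}:  v_{3} + v_{6} = 2·v_{2} ; sig = (2;(2))
  {4,5}:  v_{4} + v_{5} = 2·v_{2} ; sig = (2;(2))
  {4,7}:  v_{4} + v_{7} = 2·v_{3} ; sig = (2;(2))
  {6,8}:  v_{6} + v_{8} = 2·v_{5} ; sig = (2;(2))
  {4,6}:  v_{4} + v_{6} = 3·v_{2} ; sig = (2;(3))

Signatures (|P|; sorted positive RHS coefficients), sorted:
[(2;()), (2;()), (2;()), (2;(1)), (2;(1)), (2;(1)), (2;(1)), (2;(1)), (2;(1)), (2;(1)), (2;(1)), (2;(1)), (2;(1)), (2;(1)), (2;(1)), (2;(2)), (2;(2)), (2;(2)), (2;(2)), (2;(3))]


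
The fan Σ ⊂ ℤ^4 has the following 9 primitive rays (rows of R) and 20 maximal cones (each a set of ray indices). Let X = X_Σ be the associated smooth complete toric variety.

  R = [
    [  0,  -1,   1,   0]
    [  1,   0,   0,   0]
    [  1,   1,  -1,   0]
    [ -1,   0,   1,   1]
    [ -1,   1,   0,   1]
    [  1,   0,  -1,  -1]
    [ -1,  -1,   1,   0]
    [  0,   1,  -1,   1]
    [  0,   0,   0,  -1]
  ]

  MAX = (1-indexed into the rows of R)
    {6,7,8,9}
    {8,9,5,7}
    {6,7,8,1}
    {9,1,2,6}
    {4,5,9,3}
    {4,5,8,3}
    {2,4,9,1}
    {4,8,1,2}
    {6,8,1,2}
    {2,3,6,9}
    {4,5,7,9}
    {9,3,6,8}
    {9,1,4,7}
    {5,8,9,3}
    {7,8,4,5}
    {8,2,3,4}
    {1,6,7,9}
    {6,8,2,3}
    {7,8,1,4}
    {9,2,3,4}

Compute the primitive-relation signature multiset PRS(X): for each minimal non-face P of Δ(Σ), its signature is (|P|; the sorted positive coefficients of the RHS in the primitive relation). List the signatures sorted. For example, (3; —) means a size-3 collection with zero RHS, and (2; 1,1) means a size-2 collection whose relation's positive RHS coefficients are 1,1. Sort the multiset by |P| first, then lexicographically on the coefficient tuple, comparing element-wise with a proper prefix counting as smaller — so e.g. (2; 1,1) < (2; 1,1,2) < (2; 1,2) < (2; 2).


Primitive collections (10):

  {3,7}:  v_{3} + v_{7} = 0 ; sig = (2; —)
  {4,6}:  v_{4} + v_{6} = 0 ; sig = (2; —)
  {1,3}:  v_{1} + v_{3} = v_{2} ; sig = (2; 1)
  {1,5}:  v_{1} + v_{5} = v_{4} ; sig = (2; 1)
  {2,7}:  v_{2} + v_{7} = v_{1} ; sig = (2; 1)
  {2,5}:  v_{2} + v_{5} = v_{3} + v_{4} ; sig = (2; 1,1)
  {5,6}:  v_{5} + v_{6} = v_{8} + v_{9} ; sig = (2; 1,1)
  {1,8,9}:  v_{1} + v_{8} + v_{9} = 0 ; sig = (3; —)
  {2,8,9}:  v_{2} + v_{8} + v_{9} = v_{3} ; sig = (3; 1)
  {4,8,9}:  v_{4} + v_{8} + v_{9} = v_{5} ; sig = (3; 1)

so the primitive-relation signature multiset is
{ (2; —) ×2,  (2; 1) ×3,  (2; 1,1) ×2,  (3; —),  (3; 1) ×2 }


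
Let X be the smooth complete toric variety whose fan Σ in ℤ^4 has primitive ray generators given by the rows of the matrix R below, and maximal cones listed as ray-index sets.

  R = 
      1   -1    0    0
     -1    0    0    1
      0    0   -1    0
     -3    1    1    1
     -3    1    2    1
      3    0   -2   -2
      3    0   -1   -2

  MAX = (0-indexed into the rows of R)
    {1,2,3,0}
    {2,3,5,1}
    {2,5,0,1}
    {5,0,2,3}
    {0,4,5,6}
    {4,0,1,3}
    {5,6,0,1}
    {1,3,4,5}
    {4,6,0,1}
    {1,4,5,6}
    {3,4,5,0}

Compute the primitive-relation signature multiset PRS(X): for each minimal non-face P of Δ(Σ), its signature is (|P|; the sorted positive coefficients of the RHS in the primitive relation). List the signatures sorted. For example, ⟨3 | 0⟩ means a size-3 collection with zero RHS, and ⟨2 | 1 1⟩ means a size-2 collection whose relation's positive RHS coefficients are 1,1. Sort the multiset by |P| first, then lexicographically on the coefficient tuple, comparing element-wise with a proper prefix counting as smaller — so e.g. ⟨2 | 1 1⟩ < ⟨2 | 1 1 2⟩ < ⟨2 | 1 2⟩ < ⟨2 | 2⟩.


Minimal non-faces — 5 found among 7 rays, 11 max cones:

  {2,4}:  v_{2} + v_{4} = v_{3}  ⇒ sig = ⟨2 | 1⟩
  {2,6}:  v_{2} + v_{6} = v_{5}  ⇒ sig = ⟨2 | 1⟩
  {3,6}:  v_{3} + v_{6} = v_{4} + v_{5}  ⇒ sig = ⟨2 | 1 1⟩
  {0,1,4,5}:  v_{0} + v_{1} + v_{4} + v_{5} = 0  ⇒ sig = ⟨4 | 0⟩
  {0,1,3,5}:  v_{0} + v_{1} + v_{3} + v_{5} = v_{2}  ⇒ sig = ⟨4 | 1⟩

Signatures (|P|; sorted positive RHS coefficients), sorted:
    ⟨2 | 1⟩
    ⟨2 | 1⟩
    ⟨2 | 1 1⟩
    ⟨4 | 0⟩
    ⟨4 | 1⟩


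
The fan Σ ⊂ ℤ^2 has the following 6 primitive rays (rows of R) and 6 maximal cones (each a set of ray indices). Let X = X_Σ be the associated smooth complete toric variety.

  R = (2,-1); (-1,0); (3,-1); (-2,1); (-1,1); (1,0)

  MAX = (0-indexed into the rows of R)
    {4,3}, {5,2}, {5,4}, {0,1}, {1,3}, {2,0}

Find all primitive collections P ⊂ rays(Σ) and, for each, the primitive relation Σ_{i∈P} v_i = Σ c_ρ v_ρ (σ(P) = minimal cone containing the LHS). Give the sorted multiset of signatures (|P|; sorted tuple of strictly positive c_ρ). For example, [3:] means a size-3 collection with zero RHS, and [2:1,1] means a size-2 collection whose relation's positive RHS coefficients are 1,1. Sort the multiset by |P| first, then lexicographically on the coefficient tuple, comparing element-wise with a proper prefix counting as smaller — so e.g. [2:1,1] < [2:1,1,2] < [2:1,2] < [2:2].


Minimal non-faces — 9 found among 6 rays, 6 max cones:

  P={0,3}:  v_{0} + v_{3} = 0 ; sig = [2:]
  P={1,5}:  v_{1} + v_{5} = 0 ; sig = [2:]
  P={0,4}:  v_{0} + v_{4} = v_{5} ; sig = [2:1]
  P={0,5}:  v_{0} + v_{5} = v_{2} ; sig = [2:1]
  P={1,2}:  v_{1} + v_{2} = v_{0} ; sig = [2:1]
  P={1,4}:  v_{1} + v_{4} = v_{3} ; sig = [2:1]
  P={2,3}:  v_{2} + v_{3} = v_{5} ; sig = [2:1]
  P={3,5}:  v_{3} + v_{5} = v_{4} ; sig = [2:1]
  P={2,4}:  v_{2} + v_{4} = 2·v_{5} ; sig = [2:2]

Sorted signature multiset PRS(X):
[[2:], [2:], [2:1], [2:1], [2:1], [2:1], [2:1], [2:1], [2:2]]


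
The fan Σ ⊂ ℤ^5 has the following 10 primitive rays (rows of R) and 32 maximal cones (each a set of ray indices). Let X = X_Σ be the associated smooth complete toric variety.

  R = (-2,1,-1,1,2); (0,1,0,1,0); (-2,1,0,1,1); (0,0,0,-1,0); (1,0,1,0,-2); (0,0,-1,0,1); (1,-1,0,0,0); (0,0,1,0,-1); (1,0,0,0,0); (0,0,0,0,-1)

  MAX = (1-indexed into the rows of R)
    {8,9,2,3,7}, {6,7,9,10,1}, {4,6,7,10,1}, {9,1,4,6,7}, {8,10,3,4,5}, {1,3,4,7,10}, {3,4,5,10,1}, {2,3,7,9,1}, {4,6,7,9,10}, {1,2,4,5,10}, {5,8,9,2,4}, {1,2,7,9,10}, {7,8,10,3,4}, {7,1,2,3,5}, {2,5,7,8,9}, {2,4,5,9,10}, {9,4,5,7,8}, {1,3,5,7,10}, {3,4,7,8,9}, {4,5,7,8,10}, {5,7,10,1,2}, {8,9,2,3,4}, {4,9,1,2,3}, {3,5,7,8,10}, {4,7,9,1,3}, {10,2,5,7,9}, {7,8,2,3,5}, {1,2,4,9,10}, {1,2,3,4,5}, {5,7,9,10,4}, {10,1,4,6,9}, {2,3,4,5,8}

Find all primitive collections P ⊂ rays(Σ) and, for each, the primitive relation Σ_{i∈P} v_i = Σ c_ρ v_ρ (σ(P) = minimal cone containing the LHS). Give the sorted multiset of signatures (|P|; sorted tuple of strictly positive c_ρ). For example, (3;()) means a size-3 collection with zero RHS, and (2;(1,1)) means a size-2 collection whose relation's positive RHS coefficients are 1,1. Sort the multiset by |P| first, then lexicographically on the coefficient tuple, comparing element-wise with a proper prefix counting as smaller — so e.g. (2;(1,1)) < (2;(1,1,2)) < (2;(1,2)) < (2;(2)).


Σ has 15 primitive collections:

  {6,8}:  v_{6} + v_{8} = 0 — sig = (2;())
  {1,8}:  v_{1} + v_{8} = v_{3} — sig = (2;(1))
  {3,6}:  v_{3} + v_{6} = v_{1} — sig = (2;(1))
  {5,6}:  v_{5} + v_{6} = v_{9} + v_{10} — sig = (2;(1,1))
  {2,6}:  v_{2} + v_{6} = v_{1} + 2·v_{9} + v_{10} — sig = (2;(1,1,2))
  {1,5,9}:  v_{1} + v_{5} + v_{9} = v_{2} — sig = (3;(1))
  {2,4,7}:  v_{2} + v_{4} + v_{7} = v_{9} — sig = (3;(1))
  {8,9,10}:  v_{8} + v_{9} + v_{10} = v_{5} — sig = (3;(1))
  {3,5,9}:  v_{3} + v_{5} + v_{9} = v_{2} + v_{8} — sig = (3;(1,1))
  {3,9,10}:  v_{3} + v_{9} + v_{10} = v_{1} + v_{5} — sig = (3;(1,1))
  {2,8,10}:  v_{2} + v_{8} + v_{10} = v_{1} + 2·v_{5} — sig = (3;(1,2))
  {2,3,10}:  v_{2} + v_{3} + v_{10} = 2·v_{1} + 2·v_{5} — sig = (3;(2,2))
  {1,4,5,7}:  v_{1} + v_{4} + v_{5} + v_{7} = 0 — sig = (4;())
  {3,4,5,7}:  v_{3} + v_{4} + v_{5} + v_{7} = v_{8} — sig = (4;(1))
  {1,4,7,9,10}:  v_{1} + v_{4} + v_{7} + v_{9} + v_{10} = v_{6} — sig = (5;(1))

Signatures (|P|; sorted positive RHS coefficients), sorted:
    (2;())
    (2;(1))
    (2;(1))
    (2;(1,1))
    (2;(1,1,2))
    (3;(1))
    (3;(1))
    (3;(1))
    (3;(1,1))
    (3;(1,1))
    (3;(1,2))
    (3;(2,2))
    (4;())
    (4;(1))
    (5;(1))


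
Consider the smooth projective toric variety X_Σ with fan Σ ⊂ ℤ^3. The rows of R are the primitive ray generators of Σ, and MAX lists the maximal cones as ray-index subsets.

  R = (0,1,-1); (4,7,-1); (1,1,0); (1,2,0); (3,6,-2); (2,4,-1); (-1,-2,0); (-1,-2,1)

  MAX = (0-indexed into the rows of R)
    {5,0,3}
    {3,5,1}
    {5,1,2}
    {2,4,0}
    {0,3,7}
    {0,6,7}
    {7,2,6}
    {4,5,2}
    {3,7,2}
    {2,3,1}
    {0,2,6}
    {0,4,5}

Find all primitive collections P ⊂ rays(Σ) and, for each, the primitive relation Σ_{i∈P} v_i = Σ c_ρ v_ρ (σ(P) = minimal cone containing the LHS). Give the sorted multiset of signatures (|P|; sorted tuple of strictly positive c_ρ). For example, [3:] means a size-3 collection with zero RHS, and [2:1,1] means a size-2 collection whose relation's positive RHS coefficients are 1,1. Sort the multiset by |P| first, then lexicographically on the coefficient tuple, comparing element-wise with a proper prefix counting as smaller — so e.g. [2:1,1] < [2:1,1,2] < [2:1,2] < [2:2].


Σ has 14 primitive collections:

  • {3,6}:  v_{3} + v_{6} = 0  so sig = [2:]
  • {4,7}:  v_{4} + v_{7} = v_{5}  so sig = [2:1]
  • {5,7}:  v_{5} + v_{7} = v_{3}  so sig = [2:1]
  • {1,6}:  v_{1} + v_{6} = v_{2} + v_{5}  so sig = [2:1,1]
  • {5,6}:  v_{5} + v_{6} = v_{0} + v_{2}  so sig = [2:1,1]
  • {1,7}:  v_{1} + v_{7} = v_{2} + 2·v_{3}  so sig = [2:1,2]
  • {1,4}:  v_{1} + v_{4} = v_{2} + 3·v_{5}  so sig = [2:1,3]
  • {0,1}:  v_{0} + v_{1} = 2·v_{5}  so sig = [2:2]
  • {3,4}:  v_{3} + v_{4} = 2·v_{5}  so sig = [2:2]
  • {4,6}:  v_{4} + v_{6} = 2·v_{0} + 2·v_{2}  so sig = [2:2,2]
  • {0,2,7}:  v_{0} + v_{2} + v_{7} = 0  so sig = [3:]
  • {0,2,3}:  v_{0} + v_{2} + v_{3} = v_{5}  so sig = [3:1]
  • {0,2,5}:  v_{0} + v_{2} + v_{5} = v_{4}  so sig = [3:1]
  • {2,3,5}:  v_{2} + v_{3} + v_{5} = v_{1}  so sig = [3:1]

Signatures (|P|; sorted positive RHS coefficients), sorted:
    |P|=2: 10 collections, coeffs (), (1), (1), (1,1), (1,1), (1,2), (1,3), (2), (2), (2,2)
    |P|=3: 4 collections, coeffs (), (1), (1), (1)


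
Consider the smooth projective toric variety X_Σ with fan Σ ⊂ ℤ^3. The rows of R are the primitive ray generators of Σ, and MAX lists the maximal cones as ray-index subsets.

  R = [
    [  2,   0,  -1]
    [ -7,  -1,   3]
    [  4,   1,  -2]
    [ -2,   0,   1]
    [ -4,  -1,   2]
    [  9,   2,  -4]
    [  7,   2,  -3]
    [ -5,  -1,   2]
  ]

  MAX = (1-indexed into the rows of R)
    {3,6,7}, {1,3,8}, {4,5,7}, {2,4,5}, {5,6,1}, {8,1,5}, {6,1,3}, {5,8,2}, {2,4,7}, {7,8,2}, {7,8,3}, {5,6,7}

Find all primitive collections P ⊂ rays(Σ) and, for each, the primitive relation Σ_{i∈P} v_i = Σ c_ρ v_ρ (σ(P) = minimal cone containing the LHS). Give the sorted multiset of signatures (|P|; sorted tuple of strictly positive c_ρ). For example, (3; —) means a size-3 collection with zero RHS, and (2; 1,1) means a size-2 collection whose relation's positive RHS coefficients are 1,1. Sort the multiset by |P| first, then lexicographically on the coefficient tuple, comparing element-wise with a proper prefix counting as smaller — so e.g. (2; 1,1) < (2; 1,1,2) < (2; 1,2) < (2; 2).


12 collections generate NE(X_Σ); each relation:

  P={1,4}:  v_{1} + v_{4} = 0  so sig = (2; —)
  P={3,5}:  v_{3} + v_{5} = 0  so sig = (2; —)
  P={1,2}:  v_{1} + v_{2} = v_{8}  so sig = (2; 1)
  P={1,7}:  v_{1} + v_{7} = v_{6}  so sig = (2; 1)
  P={4,6}:  v_{4} + v_{6} = v_{7}  so sig = (2; 1)
  P={4,8}:  v_{4} + v_{8} = v_{2}  so sig = (2; 1)
  P={6,8}:  v_{6} + v_{8} = v_{3}  so sig = (2; 1)
  P={2,6}:  v_{2} + v_{6} = v_{7} + v_{8}  so sig = (2; 1,1)
  P={3,4}:  v_{3} + v_{4} = v_{7} + v_{8}  so sig = (2; 1,1)
  P={2,3}:  v_{2} + v_{3} = v_{7} + 2·v_{8}  so sig = (2; 1,2)
  P={5,7,8}:  v_{5} + v_{7} + v_{8} = v_{4}  so sig = (3; 1)
  P={2,5,7}:  v_{2} + v_{5} + v_{7} = 2·v_{4}  so sig = (3; 2)

Signatures (|P|; sorted positive RHS coefficients), sorted:
    (2; —)
    (2; —)
    (2; 1)
    (2; 1)
    (2; 1)
    (2; 1)
    (2; 1)
    (2; 1,1)
    (2; 1,1)
    (2; 1,2)
    (3; 1)
    (3; 2)


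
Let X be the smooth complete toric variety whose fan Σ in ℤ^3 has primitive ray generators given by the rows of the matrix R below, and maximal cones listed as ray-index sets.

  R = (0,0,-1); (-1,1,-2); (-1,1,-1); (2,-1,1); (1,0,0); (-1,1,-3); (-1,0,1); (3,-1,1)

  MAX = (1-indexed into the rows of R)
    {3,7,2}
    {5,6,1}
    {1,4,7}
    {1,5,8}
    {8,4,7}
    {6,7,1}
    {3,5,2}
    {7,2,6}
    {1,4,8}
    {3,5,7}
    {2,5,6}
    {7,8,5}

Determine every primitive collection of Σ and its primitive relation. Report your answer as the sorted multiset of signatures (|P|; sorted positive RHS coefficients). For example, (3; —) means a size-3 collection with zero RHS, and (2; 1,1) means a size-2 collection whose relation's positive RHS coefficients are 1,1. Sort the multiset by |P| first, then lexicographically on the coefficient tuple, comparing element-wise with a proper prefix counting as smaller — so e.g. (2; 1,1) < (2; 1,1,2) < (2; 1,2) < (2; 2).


14 minimal non-faces of Δ(Σ) (on 8 rays):

  • {1,2}:  v_{1} + v_{2} = v_{6}  ⇒ sig = (2; 1)
  • {1,3}:  v_{1} + v_{3} = v_{2}  ⇒ sig = (2; 1)
  • {3,4}:  v_{3} + v_{4} = v_{5}  ⇒ sig = (2; 1)
  • {4,5}:  v_{4} + v_{5} = v_{8}  ⇒ sig = (2; 1)
  • {2,4}:  v_{2} + v_{4} = v_{1} + v_{5}  ⇒ sig = (2; 1,1)
  • {2,8}:  v_{2} + v_{8} = v_{1} + 2·v_{5}  ⇒ sig = (2; 1,2)
  • {4,6}:  v_{4} + v_{6} = 2·v_{1} + v_{5}  ⇒ sig = (2; 1,2)
  • {3,6}:  v_{3} + v_{6} = 2·v_{2}  ⇒ sig = (2; 2)
  • {3,8}:  v_{3} + v_{8} = 2·v_{5}  ⇒ sig = (2; 2)
  • {6,8}:  v_{6} + v_{8} = 2·v_{1} + 2·v_{5}  ⇒ sig = (2; 2,2)
  • {1,5,7}:  v_{1} + v_{5} + v_{7} = 0  ⇒ sig = (3; —)
  • {1,7,8}:  v_{1} + v_{7} + v_{8} = v_{4}  ⇒ sig = (3; 1)
  • {2,5,7}:  v_{2} + v_{5} + v_{7} = v_{3}  ⇒ sig = (3; 1)
  • {5,6,7}:  v_{5} + v_{6} + v_{7} = v_{2}  ⇒ sig = (3; 1)

Signatures (|P|; sorted positive RHS coefficients), sorted:
[(2; 1), (2; 1), (2; 1), (2; 1), (2; 1,1), (2; 1,2), (2; 1,2), (2; 2), (2; 2), (2; 2,2), (3; —), (3; 1), (3; 1), (3; 1)]


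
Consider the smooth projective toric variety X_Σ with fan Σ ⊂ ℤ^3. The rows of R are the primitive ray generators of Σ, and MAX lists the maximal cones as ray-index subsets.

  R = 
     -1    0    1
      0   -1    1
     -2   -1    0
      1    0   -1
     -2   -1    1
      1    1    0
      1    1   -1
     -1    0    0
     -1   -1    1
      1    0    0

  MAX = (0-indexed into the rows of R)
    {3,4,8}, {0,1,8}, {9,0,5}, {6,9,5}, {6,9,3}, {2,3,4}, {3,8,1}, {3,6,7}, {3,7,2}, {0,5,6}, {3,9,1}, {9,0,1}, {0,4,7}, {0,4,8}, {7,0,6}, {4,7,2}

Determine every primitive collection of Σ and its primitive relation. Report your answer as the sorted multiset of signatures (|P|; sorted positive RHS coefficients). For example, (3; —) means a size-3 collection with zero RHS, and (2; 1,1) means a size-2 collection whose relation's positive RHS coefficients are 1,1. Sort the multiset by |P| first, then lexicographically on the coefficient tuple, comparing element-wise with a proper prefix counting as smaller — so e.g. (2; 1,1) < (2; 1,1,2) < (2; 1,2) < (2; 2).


Σ has 23 primitive collections:

  P = {0,3}:  v_{0} + v_{3} = 0 ; sig = (2; —)
  P = {6,8}:  v_{6} + v_{8} = 0 ; sig = (2; —)
  P = {7,9}:  v_{7} + v_{9} = 0 ; sig = (2; —)
  P = {1,6}:  v_{1} + v_{6} = v_{9} ; sig = (2; 1)
  P = {1,7}:  v_{1} + v_{7} = v_{8} ; sig = (2; 1)
  P = {2,5}:  v_{2} + v_{5} = v_{7} ; sig = (2; 1)
  P = {4,5}:  v_{4} + v_{5} = v_{0} ; sig = (2; 1)
  P = {4,6}:  v_{4} + v_{6} = v_{7} ; sig = (2; 1)
  P = {4,9}:  v_{4} + v_{9} = v_{8} ; sig = (2; 1)
  P = {7,8}:  v_{7} + v_{8} = v_{4} ; sig = (2; 1)
  P = {8,9}:  v_{8} + v_{9} = v_{1} ; sig = (2; 1)
  P = {0,2}:  v_{0} + v_{2} = v_{4} + v_{7} ; sig = (2; 1,1)
  P = {2,9}:  v_{2} + v_{9} = v_{3} + v_{4} ; sig = (2; 1,1)
  P = {3,5}:  v_{3} + v_{5} = v_{6} + v_{9} ; sig = (2; 1,1)
  P = {5,7}:  v_{5} + v_{7} = v_{0} + v_{6} ; sig = (2; 1,1)
  P = {5,8}:  v_{5} + v_{8} = v_{0} + v_{9} ; sig = (2; 1,1)
  P = {1,2}:  v_{1} + v_{2} = v_{3} + v_{4} + v_{8} ; sig = (2; 1,1,1)
  P = {1,5}:  v_{1} + v_{5} = v_{0} + 2·v_{9} ; sig = (2; 1,2)
  P = {2,6}:  v_{2} + v_{6} = v_{3} + 2·v_{7} ; sig = (2; 1,2)
  P = {2,8}:  v_{2} + v_{8} = v_{3} + 2·v_{4} ; sig = (2; 1,2)
  P = {1,4}:  v_{1} + v_{4} = 2·v_{8} ; sig = (2; 2)
  P = {0,6,9}:  v_{0} + v_{6} + v_{9} = v_{5} ; sig = (3; 1)
  P = {3,4,7}:  v_{3} + v_{4} + v_{7} = v_{2} ; sig = (3; 1)

Signatures (|P|; sorted positive RHS coefficients), sorted:
{ (2; —) ×3,  (2; 1) ×8,  (2; 1,1) ×5,  (2; 1,1,1),  (2; 1,2) ×3,  (2; 2),  (3; 1) ×2 }


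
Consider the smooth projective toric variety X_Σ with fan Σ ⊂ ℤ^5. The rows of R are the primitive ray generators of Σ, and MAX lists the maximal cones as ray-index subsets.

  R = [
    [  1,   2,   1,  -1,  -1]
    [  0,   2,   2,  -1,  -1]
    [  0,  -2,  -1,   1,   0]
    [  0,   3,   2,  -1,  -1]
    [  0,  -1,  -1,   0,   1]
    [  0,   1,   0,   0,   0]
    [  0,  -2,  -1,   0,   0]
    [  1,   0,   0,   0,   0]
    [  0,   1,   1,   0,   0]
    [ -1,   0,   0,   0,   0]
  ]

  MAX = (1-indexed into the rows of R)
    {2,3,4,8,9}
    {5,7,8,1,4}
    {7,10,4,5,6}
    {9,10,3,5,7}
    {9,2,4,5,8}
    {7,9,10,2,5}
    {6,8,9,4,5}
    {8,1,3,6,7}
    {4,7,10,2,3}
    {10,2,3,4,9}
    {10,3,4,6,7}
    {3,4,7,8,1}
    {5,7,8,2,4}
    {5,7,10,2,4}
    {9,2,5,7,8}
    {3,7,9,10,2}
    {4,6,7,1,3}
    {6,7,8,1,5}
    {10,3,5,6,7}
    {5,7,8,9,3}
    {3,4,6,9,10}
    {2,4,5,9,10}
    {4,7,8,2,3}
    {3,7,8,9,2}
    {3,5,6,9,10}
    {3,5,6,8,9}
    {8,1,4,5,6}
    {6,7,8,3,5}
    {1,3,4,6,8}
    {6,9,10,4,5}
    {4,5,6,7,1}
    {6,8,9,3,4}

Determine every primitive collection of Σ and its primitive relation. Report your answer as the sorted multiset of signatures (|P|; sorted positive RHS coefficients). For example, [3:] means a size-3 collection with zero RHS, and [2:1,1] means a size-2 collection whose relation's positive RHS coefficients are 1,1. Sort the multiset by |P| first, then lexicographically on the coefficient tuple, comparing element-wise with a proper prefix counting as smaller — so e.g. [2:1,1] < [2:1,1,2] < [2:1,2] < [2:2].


Δ(Σ) — 10 vertices, 11 min non-faces:

  P={8,10}:  v_{8} + v_{10} = 0  ⇒ sig = [2:]
  P={2,6}:  v_{2} + v_{6} = v_{4}  ⇒ sig = [2:1]
  P={1,9}:  v_{1} + v_{9} = v_{4} + v_{8}  ⇒ sig = [2:1,1]
  P={1,10}:  v_{1} + v_{10} = v_{4} + v_{6} + v_{7}  ⇒ sig = [2:1,1,1]
  P={1,2}:  v_{1} + v_{2} = 2·v_{4} + v_{7} + v_{8}  ⇒ sig = [2:1,1,2]
  P={3,4,5}:  v_{3} + v_{4} + v_{5} = 0  ⇒ sig = [3:]
  P={6,7,9}:  v_{6} + v_{7} + v_{9} = 0  ⇒ sig = [3:]
  P={4,7,9}:  v_{4} + v_{7} + v_{9} = v_{2}  ⇒ sig = [3:1]
  P={2,3,5}:  v_{2} + v_{3} + v_{5} = v_{7} + v_{9}  ⇒ sig = [3:1,1]
  P={1,3,5}:  v_{1} + v_{3} + v_{5} = v_{6} + v_{7} + v_{8}  ⇒ sig = [3:1,1,1]
  P={4,6,7,8}:  v_{4} + v_{6} + v_{7} + v_{8} = v_{1}  ⇒ sig = [4:1]

Sorted signature multiset PRS(X):
[[2:], [2:1], [2:1,1], [2:1,1,1], [2:1,1,2], [3:], [3:], [3:1], [3:1,1], [3:1,1,1], [4:1]]


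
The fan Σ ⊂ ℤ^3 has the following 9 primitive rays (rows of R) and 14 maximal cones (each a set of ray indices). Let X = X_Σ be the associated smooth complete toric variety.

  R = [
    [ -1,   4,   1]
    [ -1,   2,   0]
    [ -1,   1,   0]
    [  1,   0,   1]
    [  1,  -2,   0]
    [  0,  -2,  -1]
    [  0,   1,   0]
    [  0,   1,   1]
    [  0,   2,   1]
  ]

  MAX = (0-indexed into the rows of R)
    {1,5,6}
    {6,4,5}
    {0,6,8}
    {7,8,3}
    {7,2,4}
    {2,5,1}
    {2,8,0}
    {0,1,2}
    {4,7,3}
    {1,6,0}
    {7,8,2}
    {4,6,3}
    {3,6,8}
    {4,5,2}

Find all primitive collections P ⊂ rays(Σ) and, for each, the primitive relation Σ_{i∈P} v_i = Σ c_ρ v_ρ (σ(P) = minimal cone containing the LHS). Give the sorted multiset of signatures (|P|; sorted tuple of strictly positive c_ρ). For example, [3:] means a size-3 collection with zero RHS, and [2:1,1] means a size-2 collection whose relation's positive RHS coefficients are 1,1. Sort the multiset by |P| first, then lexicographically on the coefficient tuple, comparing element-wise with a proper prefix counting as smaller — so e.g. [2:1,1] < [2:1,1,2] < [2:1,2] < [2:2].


Primitive collections (15):

  P = {1,4}:  v_{1} + v_{4} = 0  →  sig = [2:]
  P = {5,8}:  v_{5} + v_{8} = 0  →  sig = [2:]
  P = {0,4}:  v_{0} + v_{4} = v_{8}  →  sig = [2:1]
  P = {0,5}:  v_{0} + v_{5} = v_{1}  →  sig = [2:1]
  P = {1,3}:  v_{1} + v_{3} = v_{8}  →  sig = [2:1]
  P = {1,8}:  v_{1} + v_{8} = v_{0}  →  sig = [2:1]
  P = {2,3}:  v_{2} + v_{3} = v_{7}  →  sig = [2:1]
  P = {2,6}:  v_{2} + v_{6} = v_{1}  →  sig = [2:1]
  P = {3,5}:  v_{3} + v_{5} = v_{4}  →  sig = [2:1]
  P = {4,8}:  v_{4} + v_{8} = v_{3}  →  sig = [2:1]
  P = {6,7}:  v_{6} + v_{7} = v_{8}  →  sig = [2:1]
  P = {1,7}:  v_{1} + v_{7} = v_{2} + v_{8}  →  sig = [2:1,1]
  P = {5,7}:  v_{5} + v_{7} = v_{2} + v_{4}  →  sig = [2:1,1]
  P = {0,7}:  v_{0} + v_{7} = v_{2} + 2·v_{8}  →  sig = [2:1,2]
  P = {0,3}:  v_{0} + v_{3} = 2·v_{8}  →  sig = [2:2]

Hence PRS(X_Σ) =
{ [2:] ×2,  [2:1] ×9,  [2:1,1] ×2,  [2:1,2],  [2:2] }


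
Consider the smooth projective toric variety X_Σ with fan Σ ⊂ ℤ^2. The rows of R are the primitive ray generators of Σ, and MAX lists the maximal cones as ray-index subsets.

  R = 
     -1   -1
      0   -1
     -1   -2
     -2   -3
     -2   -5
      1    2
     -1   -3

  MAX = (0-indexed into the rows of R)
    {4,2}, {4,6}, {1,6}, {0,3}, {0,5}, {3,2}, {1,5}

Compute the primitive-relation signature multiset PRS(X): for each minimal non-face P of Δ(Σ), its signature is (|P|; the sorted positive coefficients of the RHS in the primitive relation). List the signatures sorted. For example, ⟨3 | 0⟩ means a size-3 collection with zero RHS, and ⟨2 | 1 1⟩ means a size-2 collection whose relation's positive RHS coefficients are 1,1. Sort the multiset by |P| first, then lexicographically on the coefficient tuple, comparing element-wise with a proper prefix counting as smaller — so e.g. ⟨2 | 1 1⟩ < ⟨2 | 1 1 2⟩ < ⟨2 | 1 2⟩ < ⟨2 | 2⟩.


Minimal non-faces — 14 found among 7 rays, 7 max cones:

  • {2,5}:  v_{2} + v_{5} = 0  →  sig = ⟨2 | 0⟩
  • {0,1}:  v_{0} + v_{1} = v_{2}  →  sig = ⟨2 | 1⟩
  • {0,2}:  v_{0} + v_{2} = v_{3}  →  sig = ⟨2 | 1⟩
  • {1,2}:  v_{1} + v_{2} = v_{6}  →  sig = ⟨2 | 1⟩
  • {2,6}:  v_{2} + v_{6} = v_{4}  →  sig = ⟨2 | 1⟩
  • {3,5}:  v_{3} + v_{5} = v_{0}  →  sig = ⟨2 | 1⟩
  • {4,5}:  v_{4} + v_{5} = v_{6}  →  sig = ⟨2 | 1⟩
  • {5,6}:  v_{5} + v_{6} = v_{1}  →  sig = ⟨2 | 1⟩
  • {0,6}:  v_{0} + v_{6} = 2·v_{2}  →  sig = ⟨2 | 2⟩
  • {1,3}:  v_{1} + v_{3} = 2·v_{2}  →  sig = ⟨2 | 2⟩
  • {1,4}:  v_{1} + v_{4} = 2·v_{6}  →  sig = ⟨2 | 2⟩
  • {0,4}:  v_{0} + v_{4} = 3·v_{2}  →  sig = ⟨2 | 3⟩
  • {3,6}:  v_{3} + v_{6} = 3·v_{2}  →  sig = ⟨2 | 3⟩
  • {3,4}:  v_{3} + v_{4} = 4·v_{2}  →  sig = ⟨2 | 4⟩

so the primitive-relation signature multiset is
    |P|=2: 14 collections, coeffs (), (1), (1), (1), (1), (1), (1), (1), (2), (2), (2), (3), (3), (4)
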